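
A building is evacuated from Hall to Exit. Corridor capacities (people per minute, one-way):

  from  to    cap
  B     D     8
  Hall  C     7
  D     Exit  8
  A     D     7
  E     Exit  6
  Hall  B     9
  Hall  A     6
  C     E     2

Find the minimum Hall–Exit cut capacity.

10

Augment Hall→A→D→Exit: bottleneck 6, flow now 6.
Augment Hall→B→D→Exit: bottleneck 2, flow now 8.
Augment Hall→C→E→Exit: bottleneck 2, flow now 10.
No augmenting path remains; maximum flow = 10.
By max-flow min-cut, the minimum cut capacity equals the max flow.
In the residual graph, reachable from Hall: {Hall, A, B, C, D}.
Min-cut edges: C→E (2), D→Exit (8); capacity 2 + 8 = 10.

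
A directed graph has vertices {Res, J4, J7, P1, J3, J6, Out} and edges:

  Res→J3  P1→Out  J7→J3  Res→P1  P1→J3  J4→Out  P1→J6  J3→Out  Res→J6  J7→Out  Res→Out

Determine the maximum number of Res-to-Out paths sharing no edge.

Assign every edge capacity 1; by Menger, the answer equals the max flow.
Path Res→Out (+1); total 1.
Path Res→P1→Out (+1); total 2.
Path Res→J3→Out (+1); total 3.
No residual Res→Out path; max flow = 3.
Certifying cut of size 3: {Res→J3, Res→Out, Res→P1}.

3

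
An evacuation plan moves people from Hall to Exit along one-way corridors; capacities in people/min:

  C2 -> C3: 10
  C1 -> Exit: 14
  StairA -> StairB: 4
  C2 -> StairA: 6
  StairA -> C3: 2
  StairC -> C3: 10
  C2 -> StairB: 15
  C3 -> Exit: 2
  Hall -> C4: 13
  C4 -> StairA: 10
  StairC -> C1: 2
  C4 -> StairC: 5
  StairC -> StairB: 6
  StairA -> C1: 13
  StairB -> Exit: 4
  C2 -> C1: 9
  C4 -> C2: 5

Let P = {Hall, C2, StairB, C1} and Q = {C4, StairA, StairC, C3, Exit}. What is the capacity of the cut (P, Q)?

47

Edges leaving {Hall, C2, StairB, C1}: Hall→C4 (13), C2→StairA (6), C2→C3 (10), StairB→Exit (4), C1→Exit (14).
Cut capacity = 13 + 6 + 10 + 4 + 14 = 47.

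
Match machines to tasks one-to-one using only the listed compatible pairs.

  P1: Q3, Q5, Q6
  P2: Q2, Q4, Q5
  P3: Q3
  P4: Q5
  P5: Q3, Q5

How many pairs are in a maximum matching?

4

Unit-capacity flow: source→left, listed edges, right→sink; max matching = max flow.
Augmenting path P1→Q3 (+1); matched 1.
Augmenting path P2→Q2 (+1); matched 2.
Augmenting path P4→Q5 (+1); matched 3.
Augmenting path P3→Q3→P1→Q6 (+1); matched 4.
No augmenting path remains; maximum matching = 4.
König certificate: {P1, P2, Q3, Q5} is a vertex cover of size 4 (every listed pair touches it), so no matching can be larger.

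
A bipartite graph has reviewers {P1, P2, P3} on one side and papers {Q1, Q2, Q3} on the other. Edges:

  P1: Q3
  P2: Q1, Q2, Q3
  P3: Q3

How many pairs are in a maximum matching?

2

Unit-capacity flow: source→left, listed edges, right→sink; max matching = max flow.
Augmenting path P1→Q3 (+1); matched 1.
Augmenting path P2→Q1 (+1); matched 2.
No augmenting path remains; maximum matching = 2.
König certificate: {P2, Q3} is a vertex cover of size 2 (every listed pair touches it), so no matching can be larger.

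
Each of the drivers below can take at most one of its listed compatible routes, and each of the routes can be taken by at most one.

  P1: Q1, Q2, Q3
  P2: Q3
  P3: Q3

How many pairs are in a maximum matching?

2

Unit-capacity flow: source→left, listed edges, right→sink; max matching = max flow.
Augmenting path P1→Q1 (+1); matched 1.
Augmenting path P2→Q3 (+1); matched 2.
No augmenting path remains; maximum matching = 2.
König certificate: {P1, Q3} is a vertex cover of size 2 (every listed pair touches it), so no matching can be larger.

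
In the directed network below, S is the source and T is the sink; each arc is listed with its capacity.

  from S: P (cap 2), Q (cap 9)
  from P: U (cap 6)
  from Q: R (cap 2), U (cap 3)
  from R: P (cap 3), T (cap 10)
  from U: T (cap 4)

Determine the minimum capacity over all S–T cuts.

6

Augment S→P→U→T: bottleneck 2, flow now 2.
Augment S→Q→R→T: bottleneck 2, flow now 4.
Augment S→Q→U→T: bottleneck 2, flow now 6.
No augmenting path remains; maximum flow = 6.
By max-flow min-cut, the minimum cut capacity equals the max flow.
In the residual graph, reachable from S: {S, P, Q, U}.
Min-cut edges: Q→R (2), U→T (4); capacity 2 + 4 = 6.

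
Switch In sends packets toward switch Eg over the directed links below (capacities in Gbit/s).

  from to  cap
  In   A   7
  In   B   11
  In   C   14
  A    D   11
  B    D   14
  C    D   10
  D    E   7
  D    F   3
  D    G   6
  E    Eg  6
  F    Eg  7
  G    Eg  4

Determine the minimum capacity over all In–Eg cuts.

13

Augment In→A→D→E→Eg: bottleneck 6, flow now 6.
Augment In→A→D→F→Eg: bottleneck 1, flow now 7.
Augment In→B→D→F→Eg: bottleneck 2, flow now 9.
Augment In→B→D→G→Eg: bottleneck 4, flow now 13.
No augmenting path remains; maximum flow = 13.
By max-flow min-cut, the minimum cut capacity equals the max flow.
In the residual graph, reachable from In: {In, A, B, C, D, E, G}.
Min-cut edges: D→F (3), E→Eg (6), G→Eg (4); capacity 3 + 6 + 4 = 13.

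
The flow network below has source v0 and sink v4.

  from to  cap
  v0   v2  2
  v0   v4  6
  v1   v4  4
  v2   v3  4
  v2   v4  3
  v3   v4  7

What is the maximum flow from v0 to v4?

8

Augment v0→v4: bottleneck 6, flow now 6.
Augment v0→v2→v4: bottleneck 2, flow now 8.
No augmenting path remains; maximum flow = 8.
In the residual graph, reachable from v0: {v0}.
Min-cut edges: v0→v2 (2), v0→v4 (6); capacity 2 + 6 = 8.
This cut is saturated, so no flow can exceed 8.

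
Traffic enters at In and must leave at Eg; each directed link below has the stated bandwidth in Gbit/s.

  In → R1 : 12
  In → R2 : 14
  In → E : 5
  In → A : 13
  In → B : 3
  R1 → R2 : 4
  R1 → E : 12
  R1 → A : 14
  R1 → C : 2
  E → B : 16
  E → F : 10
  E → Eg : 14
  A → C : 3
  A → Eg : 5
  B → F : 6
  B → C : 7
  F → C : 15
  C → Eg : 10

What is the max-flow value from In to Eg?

28

Augment In→E→Eg: bottleneck 5, flow now 5.
Augment In→A→Eg: bottleneck 5, flow now 10.
Augment In→R1→E→Eg: bottleneck 9, flow now 19.
Augment In→R1→C→Eg: bottleneck 2, flow now 21.
Augment In→A→C→Eg: bottleneck 3, flow now 24.
Augment In→B→C→Eg: bottleneck 3, flow now 27.
Augment In→R1→E→B→C→Eg: bottleneck 1, flow now 28.
No augmenting path remains; maximum flow = 28.
In the residual graph, reachable from In: {In, R2, A}.
Min-cut edges: In→R1 (12), In→E (5), In→B (3), A→C (3), A→Eg (5); capacity 12 + 5 + 3 + 3 + 5 = 28.
This cut is saturated, so no flow can exceed 28.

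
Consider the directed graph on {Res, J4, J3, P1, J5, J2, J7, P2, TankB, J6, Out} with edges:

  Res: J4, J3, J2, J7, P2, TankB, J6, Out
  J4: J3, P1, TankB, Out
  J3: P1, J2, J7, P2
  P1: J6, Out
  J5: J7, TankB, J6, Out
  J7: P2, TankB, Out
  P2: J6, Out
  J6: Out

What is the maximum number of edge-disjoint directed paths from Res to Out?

6

Assign every edge capacity 1; by Menger, the answer equals the max flow.
Path Res→Out (+1); total 1.
Path Res→J4→Out (+1); total 2.
Path Res→J7→Out (+1); total 3.
Path Res→P2→Out (+1); total 4.
Path Res→J6→Out (+1); total 5.
Path Res→J3→P1→Out (+1); total 6.
No residual Res→Out path; max flow = 6.
Certifying cut of size 6: {Res→J3, Res→J4, Res→J6, Res→J7, Res→Out, Res→P2}.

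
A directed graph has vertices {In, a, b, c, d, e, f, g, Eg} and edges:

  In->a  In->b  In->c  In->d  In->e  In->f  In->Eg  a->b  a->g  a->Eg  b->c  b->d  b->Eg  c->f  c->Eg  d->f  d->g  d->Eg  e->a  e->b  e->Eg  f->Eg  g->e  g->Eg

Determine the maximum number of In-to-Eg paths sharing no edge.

Assign every edge capacity 1; by Menger, the answer equals the max flow.
Path In→Eg (+1); total 1.
Path In→a→Eg (+1); total 2.
Path In→b→Eg (+1); total 3.
Path In→c→Eg (+1); total 4.
Path In→d→Eg (+1); total 5.
Path In→e→Eg (+1); total 6.
Path In→f→Eg (+1); total 7.
No residual In→Eg path; max flow = 7.
Certifying cut of size 7: {In→Eg, In→a, In→b, In→c, In→d, In→e, In→f}.

7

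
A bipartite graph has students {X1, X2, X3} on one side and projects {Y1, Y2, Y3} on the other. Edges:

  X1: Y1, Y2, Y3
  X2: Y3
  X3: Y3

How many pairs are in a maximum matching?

Unit-capacity flow: source→left, listed edges, right→sink; max matching = max flow.
Augmenting path X1→Y1 (+1); matched 1.
Augmenting path X2→Y3 (+1); matched 2.
No augmenting path remains; maximum matching = 2.
König certificate: {X1, Y3} is a vertex cover of size 2 (every listed pair touches it), so no matching can be larger.

2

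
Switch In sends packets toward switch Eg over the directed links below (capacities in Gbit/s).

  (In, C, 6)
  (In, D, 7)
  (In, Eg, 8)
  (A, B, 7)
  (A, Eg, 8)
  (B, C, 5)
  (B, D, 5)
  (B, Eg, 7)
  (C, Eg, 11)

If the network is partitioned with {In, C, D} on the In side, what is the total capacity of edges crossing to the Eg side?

Edges leaving {In, C, D}: In→Eg (8), C→Eg (11).
Cut capacity = 8 + 11 = 19.

19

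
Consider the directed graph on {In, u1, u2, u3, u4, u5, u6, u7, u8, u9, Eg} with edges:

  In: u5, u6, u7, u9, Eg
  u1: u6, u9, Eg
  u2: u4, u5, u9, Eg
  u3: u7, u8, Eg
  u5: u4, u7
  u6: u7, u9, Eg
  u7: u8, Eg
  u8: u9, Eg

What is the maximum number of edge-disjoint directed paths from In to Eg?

Assign every edge capacity 1; by Menger, the answer equals the max flow.
Path In→Eg (+1); total 1.
Path In→u6→Eg (+1); total 2.
Path In→u7→Eg (+1); total 3.
Path In→u5→u7→u8→Eg (+1); total 4.
No residual In→Eg path; max flow = 4.
Certifying cut of size 4: {In→Eg, In→u5, In→u6, In→u7}.

4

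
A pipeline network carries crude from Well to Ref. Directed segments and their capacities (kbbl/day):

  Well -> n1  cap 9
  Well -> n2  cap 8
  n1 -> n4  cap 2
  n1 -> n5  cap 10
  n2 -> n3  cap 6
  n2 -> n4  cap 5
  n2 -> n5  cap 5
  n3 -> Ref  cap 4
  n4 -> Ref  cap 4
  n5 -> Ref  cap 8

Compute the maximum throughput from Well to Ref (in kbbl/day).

Augment Well→n1→n4→Ref: bottleneck 2, flow now 2.
Augment Well→n1→n5→Ref: bottleneck 7, flow now 9.
Augment Well→n2→n3→Ref: bottleneck 4, flow now 13.
Augment Well→n2→n4→Ref: bottleneck 2, flow now 15.
Augment Well→n2→n5→Ref: bottleneck 1, flow now 16.
No augmenting path remains; maximum flow = 16.
In the residual graph, reachable from Well: {Well, n1, n2, n3, n4, n5}.
Min-cut edges: n3→Ref (4), n4→Ref (4), n5→Ref (8); capacity 4 + 4 + 8 = 16.
This cut is saturated, so no flow can exceed 16.

16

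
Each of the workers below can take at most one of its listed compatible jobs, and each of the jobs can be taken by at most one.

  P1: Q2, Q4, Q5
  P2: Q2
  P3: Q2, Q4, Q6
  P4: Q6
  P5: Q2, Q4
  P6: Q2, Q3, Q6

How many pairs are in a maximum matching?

5

Unit-capacity flow: source→left, listed edges, right→sink; max matching = max flow.
Augmenting path P1→Q2 (+1); matched 1.
Augmenting path P3→Q4 (+1); matched 2.
Augmenting path P4→Q6 (+1); matched 3.
Augmenting path P6→Q3 (+1); matched 4.
Augmenting path P2→Q2→P1→Q5 (+1); matched 5.
No augmenting path remains; maximum matching = 5.
König certificate: {P1, P6, Q2, Q4, Q6} is a vertex cover of size 5 (every listed pair touches it), so no matching can be larger.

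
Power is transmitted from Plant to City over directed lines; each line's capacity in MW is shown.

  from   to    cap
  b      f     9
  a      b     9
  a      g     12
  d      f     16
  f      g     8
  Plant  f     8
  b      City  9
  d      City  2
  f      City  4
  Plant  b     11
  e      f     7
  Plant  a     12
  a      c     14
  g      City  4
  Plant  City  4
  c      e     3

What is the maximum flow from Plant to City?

21

Augment Plant→City: bottleneck 4, flow now 4.
Augment Plant→b→City: bottleneck 9, flow now 13.
Augment Plant→f→City: bottleneck 4, flow now 17.
Augment Plant→a→g→City: bottleneck 4, flow now 21.
No augmenting path remains; maximum flow = 21.
In the residual graph, reachable from Plant: {Plant, a, b, c, e, f, g}.
Min-cut edges: Plant→City (4), b→City (9), f→City (4), g→City (4); capacity 4 + 9 + 4 + 4 = 21.
This cut is saturated, so no flow can exceed 21.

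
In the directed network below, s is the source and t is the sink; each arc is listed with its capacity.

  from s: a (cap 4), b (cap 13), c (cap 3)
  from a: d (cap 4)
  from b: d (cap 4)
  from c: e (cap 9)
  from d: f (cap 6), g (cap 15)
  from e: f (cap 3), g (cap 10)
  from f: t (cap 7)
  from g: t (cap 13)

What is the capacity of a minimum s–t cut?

11

Augment s→a→d→f→t: bottleneck 4, flow now 4.
Augment s→b→d→f→t: bottleneck 2, flow now 6.
Augment s→b→d→g→t: bottleneck 2, flow now 8.
Augment s→c→e→f→t: bottleneck 1, flow now 9.
Augment s→c→e→g→t: bottleneck 2, flow now 11.
No augmenting path remains; maximum flow = 11.
By max-flow min-cut, the minimum cut capacity equals the max flow.
In the residual graph, reachable from s: {s, b}.
Min-cut edges: s→a (4), s→c (3), b→d (4); capacity 4 + 3 + 4 = 11.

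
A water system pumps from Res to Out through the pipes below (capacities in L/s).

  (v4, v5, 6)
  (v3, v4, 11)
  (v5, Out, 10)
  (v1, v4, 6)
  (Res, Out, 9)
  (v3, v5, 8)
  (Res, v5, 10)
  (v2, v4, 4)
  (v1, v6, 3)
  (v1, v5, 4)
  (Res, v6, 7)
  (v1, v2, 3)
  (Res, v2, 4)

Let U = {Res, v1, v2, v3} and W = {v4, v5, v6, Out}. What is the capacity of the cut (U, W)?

62

Edges leaving {Res, v1, v2, v3}: Res→v5 (10), Res→v6 (7), Res→Out (9), v1→v4 (6), v1→v5 (4), v1→v6 (3), v2→v4 (4), v3→v4 (11), v3→v5 (8).
Cut capacity = 10 + 7 + 9 + 6 + 4 + 3 + 4 + 11 + 8 = 62.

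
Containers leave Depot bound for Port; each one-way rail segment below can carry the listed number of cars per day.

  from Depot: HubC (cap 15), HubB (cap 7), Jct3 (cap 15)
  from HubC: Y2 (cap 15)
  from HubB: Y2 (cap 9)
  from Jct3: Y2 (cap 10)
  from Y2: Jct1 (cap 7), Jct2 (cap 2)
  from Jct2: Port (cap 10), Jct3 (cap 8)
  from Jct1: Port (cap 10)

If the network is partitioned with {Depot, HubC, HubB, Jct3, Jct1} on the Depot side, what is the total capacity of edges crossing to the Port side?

Edges leaving {Depot, HubC, HubB, Jct3, Jct1}: HubC→Y2 (15), HubB→Y2 (9), Jct3→Y2 (10), Jct1→Port (10).
Cut capacity = 15 + 9 + 10 + 10 = 44.

44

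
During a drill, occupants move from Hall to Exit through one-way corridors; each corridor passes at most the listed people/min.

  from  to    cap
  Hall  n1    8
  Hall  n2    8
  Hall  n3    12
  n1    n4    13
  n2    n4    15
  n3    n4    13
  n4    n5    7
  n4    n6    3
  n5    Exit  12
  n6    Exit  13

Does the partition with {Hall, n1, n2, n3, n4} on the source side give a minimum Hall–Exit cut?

Yes — it is a minimum cut (capacity 10).

Given cut capacity: 7 + 3 = 10.
Augment Hall→n1→n4→n5→Exit: bottleneck 7, flow now 7.
Augment Hall→n1→n4→n6→Exit: bottleneck 1, flow now 8.
Augment Hall→n2→n4→n6→Exit: bottleneck 2, flow now 10.
No augmenting path remains; maximum flow = 10.
Cut capacity 10 equals the max flow, so it is a minimum cut.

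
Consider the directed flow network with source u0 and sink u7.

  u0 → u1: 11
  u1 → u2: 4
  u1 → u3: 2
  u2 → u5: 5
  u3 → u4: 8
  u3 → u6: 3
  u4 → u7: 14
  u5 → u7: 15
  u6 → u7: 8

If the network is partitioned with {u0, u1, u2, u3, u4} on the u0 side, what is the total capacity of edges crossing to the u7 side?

Edges leaving {u0, u1, u2, u3, u4}: u2→u5 (5), u3→u6 (3), u4→u7 (14).
Cut capacity = 5 + 3 + 14 = 22.

22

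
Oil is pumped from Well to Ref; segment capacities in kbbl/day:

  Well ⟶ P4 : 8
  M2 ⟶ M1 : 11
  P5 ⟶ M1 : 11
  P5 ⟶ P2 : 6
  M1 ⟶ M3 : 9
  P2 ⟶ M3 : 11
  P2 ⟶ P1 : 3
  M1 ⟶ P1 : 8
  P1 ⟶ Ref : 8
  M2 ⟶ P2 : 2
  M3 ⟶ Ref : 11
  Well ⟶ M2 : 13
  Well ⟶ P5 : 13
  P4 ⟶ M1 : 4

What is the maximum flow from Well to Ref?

Augment Well→M2→P2→M3→Ref: bottleneck 2, flow now 2.
Augment Well→M2→M1→M3→Ref: bottleneck 9, flow now 11.
Augment Well→M2→M1→P1→Ref: bottleneck 2, flow now 13.
Augment Well→P5→P2→P1→Ref: bottleneck 3, flow now 16.
Augment Well→P5→M1→P1→Ref: bottleneck 3, flow now 19.
No augmenting path remains; maximum flow = 19.
In the residual graph, reachable from Well: {Well, M2, P5, P4, P2, M1, M3, P1}.
Min-cut edges: M3→Ref (11), P1→Ref (8); capacity 11 + 8 = 19.
This cut is saturated, so no flow can exceed 19.

19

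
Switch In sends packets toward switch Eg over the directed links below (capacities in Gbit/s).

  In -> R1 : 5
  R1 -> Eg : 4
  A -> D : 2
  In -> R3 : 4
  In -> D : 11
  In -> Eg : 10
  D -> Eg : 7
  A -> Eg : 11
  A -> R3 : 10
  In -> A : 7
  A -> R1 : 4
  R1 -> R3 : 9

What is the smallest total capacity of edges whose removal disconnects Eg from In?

28

Augment In→Eg: bottleneck 10, flow now 10.
Augment In→A→Eg: bottleneck 7, flow now 17.
Augment In→R1→Eg: bottleneck 4, flow now 21.
Augment In→D→Eg: bottleneck 7, flow now 28.
No augmenting path remains; maximum flow = 28.
By max-flow min-cut, the minimum cut capacity equals the max flow.
In the residual graph, reachable from In: {In, R1, R3, D}.
Min-cut edges: In→A (7), In→Eg (10), R1→Eg (4), D→Eg (7); capacity 7 + 10 + 4 + 7 = 28.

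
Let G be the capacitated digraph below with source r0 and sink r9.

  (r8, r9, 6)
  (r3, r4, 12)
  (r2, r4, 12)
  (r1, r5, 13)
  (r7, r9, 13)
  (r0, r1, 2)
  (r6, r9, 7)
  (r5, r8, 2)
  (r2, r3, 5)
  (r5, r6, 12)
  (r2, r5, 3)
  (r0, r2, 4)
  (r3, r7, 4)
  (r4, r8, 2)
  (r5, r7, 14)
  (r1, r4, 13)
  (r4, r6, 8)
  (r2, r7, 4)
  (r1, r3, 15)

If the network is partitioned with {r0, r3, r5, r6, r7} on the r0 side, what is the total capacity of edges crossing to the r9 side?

Edges leaving {r0, r3, r5, r6, r7}: r0→r1 (2), r0→r2 (4), r3→r4 (12), r5→r8 (2), r6→r9 (7), r7→r9 (13).
Cut capacity = 2 + 4 + 12 + 2 + 7 + 13 = 40.

40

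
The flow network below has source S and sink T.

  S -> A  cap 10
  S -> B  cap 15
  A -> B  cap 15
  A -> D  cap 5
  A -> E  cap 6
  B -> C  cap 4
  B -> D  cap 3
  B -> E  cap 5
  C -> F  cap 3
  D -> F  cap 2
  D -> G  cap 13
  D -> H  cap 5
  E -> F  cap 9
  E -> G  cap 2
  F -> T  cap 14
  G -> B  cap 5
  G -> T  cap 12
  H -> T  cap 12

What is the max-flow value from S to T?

21

Augment S→A→D→F→T: bottleneck 2, flow now 2.
Augment S→A→D→G→T: bottleneck 3, flow now 5.
Augment S→A→E→F→T: bottleneck 5, flow now 10.
Augment S→B→C→F→T: bottleneck 3, flow now 13.
Augment S→B→D→G→T: bottleneck 3, flow now 16.
Augment S→B→E→F→T: bottleneck 4, flow now 20.
Augment S→B→E→G→T: bottleneck 1, flow now 21.
No augmenting path remains; maximum flow = 21.
In the residual graph, reachable from S: {S, B, C}.
Min-cut edges: S→A (10), B→D (3), B→E (5), C→F (3); capacity 10 + 3 + 5 + 3 = 21.
This cut is saturated, so no flow can exceed 21.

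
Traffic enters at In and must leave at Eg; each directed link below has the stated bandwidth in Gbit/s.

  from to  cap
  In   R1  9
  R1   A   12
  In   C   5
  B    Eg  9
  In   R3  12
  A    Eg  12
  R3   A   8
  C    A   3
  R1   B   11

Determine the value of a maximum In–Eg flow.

Augment In→R3→A→Eg: bottleneck 8, flow now 8.
Augment In→C→A→Eg: bottleneck 3, flow now 11.
Augment In→R1→B→Eg: bottleneck 9, flow now 20.
No augmenting path remains; maximum flow = 20.
In the residual graph, reachable from In: {In, R3, C}.
Min-cut edges: In→R1 (9), R3→A (8), C→A (3); capacity 9 + 8 + 3 = 20.
This cut is saturated, so no flow can exceed 20.

20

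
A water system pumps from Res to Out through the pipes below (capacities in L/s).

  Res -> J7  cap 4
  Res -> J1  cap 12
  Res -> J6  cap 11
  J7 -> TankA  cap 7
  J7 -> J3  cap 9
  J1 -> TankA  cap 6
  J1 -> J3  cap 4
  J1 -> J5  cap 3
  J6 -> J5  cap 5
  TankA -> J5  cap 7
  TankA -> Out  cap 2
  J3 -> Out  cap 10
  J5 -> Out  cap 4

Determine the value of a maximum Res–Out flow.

Augment Res→J7→TankA→Out: bottleneck 2, flow now 2.
Augment Res→J7→J3→Out: bottleneck 2, flow now 4.
Augment Res→J1→J3→Out: bottleneck 4, flow now 8.
Augment Res→J1→J5→Out: bottleneck 3, flow now 11.
Augment Res→J6→J5→Out: bottleneck 1, flow now 12.
Augment Res→J1→TankA→J7→J3→Out: bottleneck 2, flow now 14. (uses reverse residual edge)
No augmenting path remains; maximum flow = 14.
In the residual graph, reachable from Res: {Res, J1, J6, TankA, J5}.
Min-cut edges: Res→J7 (4), J1→J3 (4), TankA→Out (2), J5→Out (4); capacity 4 + 4 + 2 + 4 = 14.
This cut is saturated, so no flow can exceed 14.

14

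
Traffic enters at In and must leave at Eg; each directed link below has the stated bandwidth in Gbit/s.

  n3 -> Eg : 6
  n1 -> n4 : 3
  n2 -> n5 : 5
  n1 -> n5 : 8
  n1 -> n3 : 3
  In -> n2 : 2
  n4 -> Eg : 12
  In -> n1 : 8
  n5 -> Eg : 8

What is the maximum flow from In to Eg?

10

Augment In→n1→n3→Eg: bottleneck 3, flow now 3.
Augment In→n1→n4→Eg: bottleneck 3, flow now 6.
Augment In→n1→n5→Eg: bottleneck 2, flow now 8.
Augment In→n2→n5→Eg: bottleneck 2, flow now 10.
No augmenting path remains; maximum flow = 10.
In the residual graph, reachable from In: {In}.
Min-cut edges: In→n1 (8), In→n2 (2); capacity 8 + 2 = 10.
This cut is saturated, so no flow can exceed 10.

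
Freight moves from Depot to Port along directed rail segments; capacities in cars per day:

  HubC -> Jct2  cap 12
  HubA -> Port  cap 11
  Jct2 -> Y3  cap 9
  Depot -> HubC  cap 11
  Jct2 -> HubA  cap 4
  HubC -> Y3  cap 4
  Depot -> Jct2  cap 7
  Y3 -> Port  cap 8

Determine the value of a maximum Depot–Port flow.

Augment Depot→Jct2→Y3→Port: bottleneck 7, flow now 7.
Augment Depot→HubC→Y3→Port: bottleneck 1, flow now 8.
Augment Depot→HubC→Jct2→HubA→Port: bottleneck 4, flow now 12.
No augmenting path remains; maximum flow = 12.
In the residual graph, reachable from Depot: {Depot, Jct2, HubC, Y3}.
Min-cut edges: Jct2→HubA (4), Y3→Port (8); capacity 4 + 8 = 12.
This cut is saturated, so no flow can exceed 12.

12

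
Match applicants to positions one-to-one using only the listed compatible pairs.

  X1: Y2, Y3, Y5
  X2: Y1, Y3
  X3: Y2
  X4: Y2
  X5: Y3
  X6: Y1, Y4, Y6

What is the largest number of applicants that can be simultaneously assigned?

Unit-capacity flow: source→left, listed edges, right→sink; max matching = max flow.
Augmenting path X1→Y2 (+1); matched 1.
Augmenting path X2→Y1 (+1); matched 2.
Augmenting path X5→Y3 (+1); matched 3.
Augmenting path X6→Y4 (+1); matched 4.
Augmenting path X3→Y2→X1→Y5 (+1); matched 5.
No augmenting path remains; maximum matching = 5.
König certificate: {X1, X2, X5, X6, Y2} is a vertex cover of size 5 (every listed pair touches it), so no matching can be larger.

5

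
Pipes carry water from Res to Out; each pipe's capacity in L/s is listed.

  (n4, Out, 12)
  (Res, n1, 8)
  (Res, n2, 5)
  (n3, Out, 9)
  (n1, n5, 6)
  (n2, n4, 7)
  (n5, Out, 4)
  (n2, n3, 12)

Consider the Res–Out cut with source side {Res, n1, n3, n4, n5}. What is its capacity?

30

Edges leaving {Res, n1, n3, n4, n5}: Res→n2 (5), n3→Out (9), n4→Out (12), n5→Out (4).
Cut capacity = 5 + 9 + 12 + 4 = 30.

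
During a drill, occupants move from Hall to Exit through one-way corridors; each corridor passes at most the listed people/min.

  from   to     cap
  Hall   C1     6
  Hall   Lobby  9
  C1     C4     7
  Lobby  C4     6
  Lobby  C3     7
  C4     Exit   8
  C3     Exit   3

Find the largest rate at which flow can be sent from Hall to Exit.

11

Augment Hall→C1→C4→Exit: bottleneck 6, flow now 6.
Augment Hall→Lobby→C4→Exit: bottleneck 2, flow now 8.
Augment Hall→Lobby→C3→Exit: bottleneck 3, flow now 11.
No augmenting path remains; maximum flow = 11.
In the residual graph, reachable from Hall: {Hall, C1, Lobby, C4, C3}.
Min-cut edges: C4→Exit (8), C3→Exit (3); capacity 8 + 3 = 11.
This cut is saturated, so no flow can exceed 11.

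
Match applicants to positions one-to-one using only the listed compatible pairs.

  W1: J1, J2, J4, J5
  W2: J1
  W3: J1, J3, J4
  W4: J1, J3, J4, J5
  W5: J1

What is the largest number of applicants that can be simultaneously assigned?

Unit-capacity flow: source→left, listed edges, right→sink; max matching = max flow.
Augmenting path W1→J1 (+1); matched 1.
Augmenting path W3→J3 (+1); matched 2.
Augmenting path W4→J4 (+1); matched 3.
Augmenting path W2→J1→W1→J2 (+1); matched 4.
No augmenting path remains; maximum matching = 4.
König certificate: {W1, W3, W4, J1} is a vertex cover of size 4 (every listed pair touches it), so no matching can be larger.

4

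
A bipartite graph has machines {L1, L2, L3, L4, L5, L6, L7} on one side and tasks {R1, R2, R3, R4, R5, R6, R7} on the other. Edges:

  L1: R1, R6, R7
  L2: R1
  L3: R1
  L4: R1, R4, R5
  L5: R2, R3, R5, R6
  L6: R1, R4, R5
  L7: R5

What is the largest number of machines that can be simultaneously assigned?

5

Unit-capacity flow: source→left, listed edges, right→sink; max matching = max flow.
Augmenting path L1→R1 (+1); matched 1.
Augmenting path L4→R4 (+1); matched 2.
Augmenting path L5→R2 (+1); matched 3.
Augmenting path L6→R5 (+1); matched 4.
Augmenting path L2→R1→L1→R6 (+1); matched 5.
No augmenting path remains; maximum matching = 5.
König certificate: {L1, L5, R1, R4, R5} is a vertex cover of size 5 (every listed pair touches it), so no matching can be larger.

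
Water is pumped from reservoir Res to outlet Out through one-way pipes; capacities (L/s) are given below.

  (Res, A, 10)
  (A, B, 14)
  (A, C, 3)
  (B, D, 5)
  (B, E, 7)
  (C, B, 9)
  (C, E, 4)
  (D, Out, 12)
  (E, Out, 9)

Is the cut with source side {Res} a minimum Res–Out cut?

Given cut capacity: 10 = 10.
Augment Res→A→B→D→Out: bottleneck 5, flow now 5.
Augment Res→A→B→E→Out: bottleneck 5, flow now 10.
No augmenting path remains; maximum flow = 10.
Cut capacity 10 equals the max flow, so it is a minimum cut.

Yes — it is a minimum cut (capacity 10).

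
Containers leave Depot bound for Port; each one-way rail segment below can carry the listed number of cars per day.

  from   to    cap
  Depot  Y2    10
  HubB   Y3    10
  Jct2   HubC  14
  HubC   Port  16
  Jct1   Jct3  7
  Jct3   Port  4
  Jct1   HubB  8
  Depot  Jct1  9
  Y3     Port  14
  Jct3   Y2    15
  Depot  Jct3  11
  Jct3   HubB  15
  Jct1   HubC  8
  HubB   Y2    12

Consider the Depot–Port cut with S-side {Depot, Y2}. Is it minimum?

Yes — it is a minimum cut (capacity 20).

Given cut capacity: 9 + 11 = 20.
Augment Depot→Jct3→Port: bottleneck 4, flow now 4.
Augment Depot→Jct1→HubC→Port: bottleneck 8, flow now 12.
Augment Depot→Jct1→HubB→Y3→Port: bottleneck 1, flow now 13.
Augment Depot→Jct3→HubB→Y3→Port: bottleneck 7, flow now 20.
No augmenting path remains; maximum flow = 20.
Cut capacity 20 equals the max flow, so it is a minimum cut.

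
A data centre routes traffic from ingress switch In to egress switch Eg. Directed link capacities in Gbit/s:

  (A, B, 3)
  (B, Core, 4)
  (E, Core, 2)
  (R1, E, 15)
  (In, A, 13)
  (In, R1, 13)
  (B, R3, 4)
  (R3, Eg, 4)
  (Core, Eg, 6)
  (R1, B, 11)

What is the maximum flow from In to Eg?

10

Augment In→A→B→Core→Eg: bottleneck 3, flow now 3.
Augment In→R1→B→Core→Eg: bottleneck 1, flow now 4.
Augment In→R1→B→R3→Eg: bottleneck 4, flow now 8.
Augment In→R1→E→Core→Eg: bottleneck 2, flow now 10.
No augmenting path remains; maximum flow = 10.
In the residual graph, reachable from In: {In, A, R1, B, E}.
Min-cut edges: B→Core (4), B→R3 (4), E→Core (2); capacity 4 + 4 + 2 = 10.
This cut is saturated, so no flow can exceed 10.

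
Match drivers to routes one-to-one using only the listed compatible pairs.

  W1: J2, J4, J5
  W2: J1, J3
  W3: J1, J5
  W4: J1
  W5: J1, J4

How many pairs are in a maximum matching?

5

Unit-capacity flow: source→left, listed edges, right→sink; max matching = max flow.
Augmenting path W1→J2 (+1); matched 1.
Augmenting path W2→J1 (+1); matched 2.
Augmenting path W3→J5 (+1); matched 3.
Augmenting path W5→J4 (+1); matched 4.
Augmenting path W4→J1→W2→J3 (+1); matched 5.
No augmenting path remains; maximum matching = 5.
König certificate: {W1, W2, W3, W4, W5} is a vertex cover of size 5 (every listed pair touches it), so no matching can be larger.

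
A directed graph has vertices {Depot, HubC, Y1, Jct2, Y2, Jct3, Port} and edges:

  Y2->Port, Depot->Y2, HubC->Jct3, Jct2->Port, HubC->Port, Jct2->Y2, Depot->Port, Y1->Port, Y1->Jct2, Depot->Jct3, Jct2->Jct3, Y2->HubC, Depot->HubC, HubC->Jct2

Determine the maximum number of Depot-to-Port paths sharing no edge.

Assign every edge capacity 1; by Menger, the answer equals the max flow.
Path Depot→Port (+1); total 1.
Path Depot→HubC→Port (+1); total 2.
Path Depot→Y2→Port (+1); total 3.
No residual Depot→Port path; max flow = 3.
Certifying cut of size 3: {Depot→HubC, Depot→Port, Depot→Y2}.

3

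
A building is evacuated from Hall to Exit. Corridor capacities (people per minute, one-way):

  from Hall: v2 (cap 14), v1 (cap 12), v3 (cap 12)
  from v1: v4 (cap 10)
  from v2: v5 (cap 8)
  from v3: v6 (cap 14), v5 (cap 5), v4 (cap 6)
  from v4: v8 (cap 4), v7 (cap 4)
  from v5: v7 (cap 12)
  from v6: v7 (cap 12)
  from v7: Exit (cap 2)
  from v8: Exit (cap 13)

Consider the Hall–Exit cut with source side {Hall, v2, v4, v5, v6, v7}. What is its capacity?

Edges leaving {Hall, v2, v4, v5, v6, v7}: Hall→v1 (12), Hall→v3 (12), v4→v8 (4), v7→Exit (2).
Cut capacity = 12 + 12 + 4 + 2 = 30.

30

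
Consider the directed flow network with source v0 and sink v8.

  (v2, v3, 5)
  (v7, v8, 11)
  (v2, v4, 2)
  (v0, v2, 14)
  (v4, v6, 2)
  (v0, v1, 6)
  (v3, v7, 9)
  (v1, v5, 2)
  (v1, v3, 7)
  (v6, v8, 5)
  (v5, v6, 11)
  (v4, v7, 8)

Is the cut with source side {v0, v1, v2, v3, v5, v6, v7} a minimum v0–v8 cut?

No — its capacity is 18, but the minimum cut has capacity 13.

Given cut capacity: 2 + 5 + 11 = 18.
Augment v0→v1→v3→v7→v8: bottleneck 6, flow now 6.
Augment v0→v2→v3→v7→v8: bottleneck 3, flow now 9.
Augment v0→v2→v4→v6→v8: bottleneck 2, flow now 11.
Augment v0→v2→v3→v1→v5→v6→v8: bottleneck 2, flow now 13. (uses reverse residual edge)
No augmenting path remains; maximum flow = 13.
In the residual graph, reachable from v0: {v0, v2}.
Min-cut edges: v0→v1 (6), v2→v3 (5), v2→v4 (2); capacity 6 + 5 + 2 = 13.
Cut capacity 18 exceeds the max flow 13, so it is not minimum.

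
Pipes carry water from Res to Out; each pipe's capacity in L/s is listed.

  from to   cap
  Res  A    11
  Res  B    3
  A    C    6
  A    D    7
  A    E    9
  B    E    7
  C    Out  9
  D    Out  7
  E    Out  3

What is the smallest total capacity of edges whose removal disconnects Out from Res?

Augment Res→A→C→Out: bottleneck 6, flow now 6.
Augment Res→A→D→Out: bottleneck 5, flow now 11.
Augment Res→B→E→Out: bottleneck 3, flow now 14.
No augmenting path remains; maximum flow = 14.
By max-flow min-cut, the minimum cut capacity equals the max flow.
In the residual graph, reachable from Res: {Res}.
Min-cut edges: Res→A (11), Res→B (3); capacity 11 + 3 = 14.

14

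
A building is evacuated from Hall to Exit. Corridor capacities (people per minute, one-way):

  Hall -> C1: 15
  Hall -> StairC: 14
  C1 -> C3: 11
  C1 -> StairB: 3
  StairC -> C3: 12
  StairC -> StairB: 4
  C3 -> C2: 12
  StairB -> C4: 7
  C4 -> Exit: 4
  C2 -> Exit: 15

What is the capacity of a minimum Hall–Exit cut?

Augment Hall→C1→C3→C2→Exit: bottleneck 11, flow now 11.
Augment Hall→C1→StairB→C4→Exit: bottleneck 3, flow now 14.
Augment Hall→StairC→C3→C2→Exit: bottleneck 1, flow now 15.
Augment Hall→StairC→StairB→C4→Exit: bottleneck 1, flow now 16.
No augmenting path remains; maximum flow = 16.
By max-flow min-cut, the minimum cut capacity equals the max flow.
In the residual graph, reachable from Hall: {Hall, C1, StairC, C3, StairB, C4}.
Min-cut edges: C3→C2 (12), C4→Exit (4); capacity 12 + 4 = 16.

16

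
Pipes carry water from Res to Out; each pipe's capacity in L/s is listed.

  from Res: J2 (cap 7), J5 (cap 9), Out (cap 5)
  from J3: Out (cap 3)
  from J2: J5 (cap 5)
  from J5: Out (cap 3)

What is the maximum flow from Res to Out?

Augment Res→Out: bottleneck 5, flow now 5.
Augment Res→J5→Out: bottleneck 3, flow now 8.
No augmenting path remains; maximum flow = 8.
In the residual graph, reachable from Res: {Res, J2, J5}.
Min-cut edges: Res→Out (5), J5→Out (3); capacity 5 + 3 = 8.
This cut is saturated, so no flow can exceed 8.

8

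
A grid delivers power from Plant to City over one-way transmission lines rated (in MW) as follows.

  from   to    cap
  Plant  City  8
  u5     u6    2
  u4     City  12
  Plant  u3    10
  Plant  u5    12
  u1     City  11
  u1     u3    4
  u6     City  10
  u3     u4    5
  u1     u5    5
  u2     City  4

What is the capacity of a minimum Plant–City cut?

Augment Plant→City: bottleneck 8, flow now 8.
Augment Plant→u3→u4→City: bottleneck 5, flow now 13.
Augment Plant→u5→u6→City: bottleneck 2, flow now 15.
No augmenting path remains; maximum flow = 15.
By max-flow min-cut, the minimum cut capacity equals the max flow.
In the residual graph, reachable from Plant: {Plant, u3, u5}.
Min-cut edges: Plant→City (8), u3→u4 (5), u5→u6 (2); capacity 8 + 5 + 2 = 15.

15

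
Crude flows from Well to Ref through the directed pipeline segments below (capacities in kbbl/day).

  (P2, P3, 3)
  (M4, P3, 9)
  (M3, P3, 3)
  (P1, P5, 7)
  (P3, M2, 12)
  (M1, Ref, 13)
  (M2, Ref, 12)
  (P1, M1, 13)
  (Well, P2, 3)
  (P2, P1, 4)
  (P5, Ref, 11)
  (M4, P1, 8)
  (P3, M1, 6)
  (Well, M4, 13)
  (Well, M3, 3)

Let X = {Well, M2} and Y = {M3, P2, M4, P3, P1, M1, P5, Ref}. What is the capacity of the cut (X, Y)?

31

Edges leaving {Well, M2}: Well→M3 (3), Well→P2 (3), Well→M4 (13), M2→Ref (12).
Cut capacity = 3 + 3 + 13 + 12 = 31.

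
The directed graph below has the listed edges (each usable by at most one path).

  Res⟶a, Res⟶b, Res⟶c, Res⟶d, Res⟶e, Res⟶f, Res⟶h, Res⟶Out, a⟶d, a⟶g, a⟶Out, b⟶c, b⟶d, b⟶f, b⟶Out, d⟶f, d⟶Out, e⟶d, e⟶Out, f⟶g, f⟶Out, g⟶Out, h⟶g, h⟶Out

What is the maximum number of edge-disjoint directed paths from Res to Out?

Assign every edge capacity 1; by Menger, the answer equals the max flow.
Path Res→Out (+1); total 1.
Path Res→a→Out (+1); total 2.
Path Res→b→Out (+1); total 3.
Path Res→d→Out (+1); total 4.
Path Res→e→Out (+1); total 5.
Path Res→f→Out (+1); total 6.
Path Res→h→Out (+1); total 7.
No residual Res→Out path; max flow = 7.
Certifying cut of size 7: {Res→Out, Res→a, Res→b, Res→d, Res→e, Res→f, Res→h}.

7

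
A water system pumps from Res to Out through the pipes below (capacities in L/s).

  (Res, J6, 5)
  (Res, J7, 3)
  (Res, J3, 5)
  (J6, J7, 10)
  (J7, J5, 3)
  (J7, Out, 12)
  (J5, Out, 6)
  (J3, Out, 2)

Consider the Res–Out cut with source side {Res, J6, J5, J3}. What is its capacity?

Edges leaving {Res, J6, J5, J3}: Res→J7 (3), J6→J7 (10), J5→Out (6), J3→Out (2).
Cut capacity = 3 + 10 + 6 + 2 = 21.

21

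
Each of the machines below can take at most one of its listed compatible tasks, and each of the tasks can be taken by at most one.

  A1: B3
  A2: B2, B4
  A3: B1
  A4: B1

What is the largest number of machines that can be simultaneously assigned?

3

Unit-capacity flow: source→left, listed edges, right→sink; max matching = max flow.
Augmenting path A1→B3 (+1); matched 1.
Augmenting path A2→B2 (+1); matched 2.
Augmenting path A3→B1 (+1); matched 3.
No augmenting path remains; maximum matching = 3.
König certificate: {A1, A2, B1} is a vertex cover of size 3 (every listed pair touches it), so no matching can be larger.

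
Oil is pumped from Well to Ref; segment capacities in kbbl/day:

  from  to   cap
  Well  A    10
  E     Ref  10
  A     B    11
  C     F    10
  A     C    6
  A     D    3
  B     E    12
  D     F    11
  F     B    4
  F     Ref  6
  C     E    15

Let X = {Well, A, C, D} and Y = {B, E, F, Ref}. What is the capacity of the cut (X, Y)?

Edges leaving {Well, A, C, D}: A→B (11), C→E (15), C→F (10), D→F (11).
Cut capacity = 11 + 15 + 10 + 11 = 47.

47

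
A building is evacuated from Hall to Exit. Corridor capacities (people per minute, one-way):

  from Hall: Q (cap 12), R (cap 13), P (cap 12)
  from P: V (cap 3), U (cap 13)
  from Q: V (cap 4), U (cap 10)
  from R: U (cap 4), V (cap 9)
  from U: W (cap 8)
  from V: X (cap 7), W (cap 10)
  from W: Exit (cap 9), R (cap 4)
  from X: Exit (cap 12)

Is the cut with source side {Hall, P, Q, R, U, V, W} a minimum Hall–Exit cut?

Given cut capacity: 7 + 9 = 16.
Augment Hall→P→U→W→Exit: bottleneck 8, flow now 8.
Augment Hall→P→V→W→Exit: bottleneck 1, flow now 9.
Augment Hall→P→V→X→Exit: bottleneck 2, flow now 11.
Augment Hall→Q→V→X→Exit: bottleneck 4, flow now 15.
Augment Hall→R→V→X→Exit: bottleneck 1, flow now 16.
No augmenting path remains; maximum flow = 16.
Cut capacity 16 equals the max flow, so it is a minimum cut.

Yes — it is a minimum cut (capacity 16).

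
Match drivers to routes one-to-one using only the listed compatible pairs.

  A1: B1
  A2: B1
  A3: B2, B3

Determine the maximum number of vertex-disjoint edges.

2

Unit-capacity flow: source→left, listed edges, right→sink; max matching = max flow.
Augmenting path A1→B1 (+1); matched 1.
Augmenting path A3→B2 (+1); matched 2.
No augmenting path remains; maximum matching = 2.
König certificate: {A3, B1} is a vertex cover of size 2 (every listed pair touches it), so no matching can be larger.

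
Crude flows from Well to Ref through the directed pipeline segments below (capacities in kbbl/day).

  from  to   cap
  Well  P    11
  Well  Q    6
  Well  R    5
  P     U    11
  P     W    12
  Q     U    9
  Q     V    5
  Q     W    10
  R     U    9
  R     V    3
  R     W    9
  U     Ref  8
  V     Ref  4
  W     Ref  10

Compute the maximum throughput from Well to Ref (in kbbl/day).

22

Augment Well→P→U→Ref: bottleneck 8, flow now 8.
Augment Well→P→W→Ref: bottleneck 3, flow now 11.
Augment Well→Q→V→Ref: bottleneck 4, flow now 15.
Augment Well→Q→W→Ref: bottleneck 2, flow now 17.
Augment Well→R→W→Ref: bottleneck 5, flow now 22.
No augmenting path remains; maximum flow = 22.
In the residual graph, reachable from Well: {Well}.
Min-cut edges: Well→P (11), Well→Q (6), Well→R (5); capacity 11 + 6 + 5 = 22.
This cut is saturated, so no flow can exceed 22.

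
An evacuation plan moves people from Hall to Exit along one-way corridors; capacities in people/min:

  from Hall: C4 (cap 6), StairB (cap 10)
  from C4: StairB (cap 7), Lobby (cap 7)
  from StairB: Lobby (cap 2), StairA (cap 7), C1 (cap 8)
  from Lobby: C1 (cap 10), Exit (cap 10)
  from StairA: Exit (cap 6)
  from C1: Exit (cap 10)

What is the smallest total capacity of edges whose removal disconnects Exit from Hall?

Augment Hall→C4→Lobby→Exit: bottleneck 6, flow now 6.
Augment Hall→StairB→Lobby→Exit: bottleneck 2, flow now 8.
Augment Hall→StairB→StairA→Exit: bottleneck 6, flow now 14.
Augment Hall→StairB→C1→Exit: bottleneck 2, flow now 16.
No augmenting path remains; maximum flow = 16.
By max-flow min-cut, the minimum cut capacity equals the max flow.
In the residual graph, reachable from Hall: {Hall}.
Min-cut edges: Hall→C4 (6), Hall→StairB (10); capacity 6 + 10 = 16.

16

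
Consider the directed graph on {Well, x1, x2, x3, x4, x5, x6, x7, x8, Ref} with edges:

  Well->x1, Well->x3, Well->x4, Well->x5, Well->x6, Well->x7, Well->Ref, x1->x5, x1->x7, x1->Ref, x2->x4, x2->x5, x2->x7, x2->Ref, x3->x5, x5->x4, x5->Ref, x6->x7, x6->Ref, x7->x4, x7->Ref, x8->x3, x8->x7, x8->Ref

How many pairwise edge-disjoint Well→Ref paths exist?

5

Assign every edge capacity 1; by Menger, the answer equals the max flow.
Path Well→Ref (+1); total 1.
Path Well→x1→Ref (+1); total 2.
Path Well→x5→Ref (+1); total 3.
Path Well→x6→Ref (+1); total 4.
Path Well→x7→Ref (+1); total 5.
No residual Well→Ref path; max flow = 5.
Certifying cut of size 5: {Well→Ref, Well→x1, Well→x6, Well→x7, x5→Ref}.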